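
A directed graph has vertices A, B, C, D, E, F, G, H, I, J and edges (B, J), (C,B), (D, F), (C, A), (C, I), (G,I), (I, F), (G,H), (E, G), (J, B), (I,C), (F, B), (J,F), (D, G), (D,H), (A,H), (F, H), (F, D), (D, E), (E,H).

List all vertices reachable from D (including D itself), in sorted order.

A, B, C, D, E, F, G, H, I, J

Start at D.
Its neighbours: E, F, G, H.
Then their neighbours: B, I.
Then next layer: C, J.
Then next layer: A.
Every vertex is now reached.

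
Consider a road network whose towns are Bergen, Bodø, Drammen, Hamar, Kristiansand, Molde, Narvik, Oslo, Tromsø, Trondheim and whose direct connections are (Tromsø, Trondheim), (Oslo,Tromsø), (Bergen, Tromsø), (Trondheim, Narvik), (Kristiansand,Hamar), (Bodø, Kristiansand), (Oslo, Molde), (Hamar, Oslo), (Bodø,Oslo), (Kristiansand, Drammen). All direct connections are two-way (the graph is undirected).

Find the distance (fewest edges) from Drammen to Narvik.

6

Distance 0: Drammen.
Distance 1: Kristiansand.
Distance 2: Bodø, Hamar.
Distance 3: Oslo.
Distance 4: Molde, Tromsø.
Distance 5: Bergen, Trondheim.
Distance 6: Narvik — contains Narvik.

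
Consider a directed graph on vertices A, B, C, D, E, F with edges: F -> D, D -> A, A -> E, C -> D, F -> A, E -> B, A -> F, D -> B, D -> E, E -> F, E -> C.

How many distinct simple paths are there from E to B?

E→B
E→C→D→B
E→F→D→B

3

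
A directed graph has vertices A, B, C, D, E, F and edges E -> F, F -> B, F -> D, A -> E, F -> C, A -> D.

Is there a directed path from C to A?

No

C has no outgoing edges, so nothing is reachable from it.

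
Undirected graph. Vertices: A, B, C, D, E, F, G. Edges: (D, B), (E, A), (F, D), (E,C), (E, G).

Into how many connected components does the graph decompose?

From A: component {A, C, E, G}.
From B: component {B, D, F}.
That's 2 components.

2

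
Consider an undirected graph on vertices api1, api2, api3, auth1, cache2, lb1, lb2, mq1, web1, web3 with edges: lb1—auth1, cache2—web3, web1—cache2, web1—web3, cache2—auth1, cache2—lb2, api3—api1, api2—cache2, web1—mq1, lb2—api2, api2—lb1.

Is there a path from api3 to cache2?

No

Explore from api3.
Distance 1: reach api1.
The search is exhausted without reaching cache2; it lies in a different component.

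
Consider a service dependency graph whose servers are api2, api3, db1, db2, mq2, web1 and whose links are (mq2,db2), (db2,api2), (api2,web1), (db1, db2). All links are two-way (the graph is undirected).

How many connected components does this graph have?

From api2: component {api2, db1, db2, mq2, web1}.
From api3: component {api3}.
That's 2 components.

2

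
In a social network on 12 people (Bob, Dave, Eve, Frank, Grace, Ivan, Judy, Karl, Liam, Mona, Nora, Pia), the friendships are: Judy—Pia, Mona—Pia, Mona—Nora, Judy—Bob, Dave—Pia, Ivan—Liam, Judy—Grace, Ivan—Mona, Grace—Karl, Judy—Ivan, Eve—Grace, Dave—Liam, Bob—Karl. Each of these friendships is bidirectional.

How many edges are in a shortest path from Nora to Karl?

5

Distance 0: Nora.
Distance 1: Mona.
Distance 2: Ivan, Pia.
Distance 3: Dave, Judy, Liam.
Distance 4: Bob, Grace.
Distance 5: Eve, Karl — contains Karl.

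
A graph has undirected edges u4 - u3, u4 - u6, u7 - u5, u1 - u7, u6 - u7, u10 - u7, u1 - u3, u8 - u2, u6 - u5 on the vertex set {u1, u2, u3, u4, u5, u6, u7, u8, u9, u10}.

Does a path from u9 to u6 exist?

u9 has no edges, so nothing is reachable from it.

No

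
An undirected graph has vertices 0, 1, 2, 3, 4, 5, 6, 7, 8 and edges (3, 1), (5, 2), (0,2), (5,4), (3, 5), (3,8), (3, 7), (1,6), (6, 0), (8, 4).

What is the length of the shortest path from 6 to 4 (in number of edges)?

Distance 0: 6.
Distance 1: 0, 1.
Distance 2: 2, 3.
Distance 3: 5, 7, 8.
Distance 4: 4 — contains 4.

4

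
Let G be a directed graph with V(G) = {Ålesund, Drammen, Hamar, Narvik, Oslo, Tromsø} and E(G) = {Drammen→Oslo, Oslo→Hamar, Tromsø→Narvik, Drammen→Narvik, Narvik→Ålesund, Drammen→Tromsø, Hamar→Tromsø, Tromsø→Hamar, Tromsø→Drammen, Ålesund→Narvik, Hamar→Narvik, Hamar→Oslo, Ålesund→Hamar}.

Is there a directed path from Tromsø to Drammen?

Yes

Explore from Tromsø.
Distance 1: reach Drammen, Hamar, Narvik.
Found Drammen.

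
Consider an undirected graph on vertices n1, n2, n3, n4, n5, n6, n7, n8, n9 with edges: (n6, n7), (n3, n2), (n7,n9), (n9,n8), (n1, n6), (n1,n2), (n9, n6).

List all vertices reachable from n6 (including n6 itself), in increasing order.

Start at n6.
Its neighbours: n1, n7, n9.
Then their neighbours: n2, n8.
Then next layer: n3.
Nothing further is reachable.

n1, n2, n3, n6, n7, n8, n9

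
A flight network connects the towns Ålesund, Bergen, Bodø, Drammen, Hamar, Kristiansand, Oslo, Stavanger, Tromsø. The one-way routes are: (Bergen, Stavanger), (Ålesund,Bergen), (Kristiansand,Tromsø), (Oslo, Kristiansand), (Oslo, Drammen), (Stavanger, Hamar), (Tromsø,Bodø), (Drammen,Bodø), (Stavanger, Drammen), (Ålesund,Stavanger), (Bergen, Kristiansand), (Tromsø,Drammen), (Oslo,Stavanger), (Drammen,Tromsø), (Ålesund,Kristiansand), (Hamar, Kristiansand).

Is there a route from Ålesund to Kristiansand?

Yes

Explore from Ålesund.
Distance 1: reach Bergen, Kristiansand, Stavanger.
Found Kristiansand.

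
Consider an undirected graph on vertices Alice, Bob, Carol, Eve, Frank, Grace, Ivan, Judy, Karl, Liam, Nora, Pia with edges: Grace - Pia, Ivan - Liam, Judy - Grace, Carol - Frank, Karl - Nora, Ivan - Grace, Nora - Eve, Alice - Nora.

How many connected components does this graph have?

4

From Alice: component {Alice, Eve, Karl, Nora}.
From Bob: component {Bob}.
From Carol: component {Carol, Frank}.
From Grace: component {Grace, Ivan, Judy, Liam, Pia}.
That's 4 components.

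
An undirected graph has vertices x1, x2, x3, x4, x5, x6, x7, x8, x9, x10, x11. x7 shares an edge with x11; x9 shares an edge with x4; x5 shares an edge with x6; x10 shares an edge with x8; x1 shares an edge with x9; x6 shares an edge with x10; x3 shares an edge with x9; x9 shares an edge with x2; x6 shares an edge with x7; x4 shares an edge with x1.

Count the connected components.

2

From x1: component {x1, x2, x3, x4, x9}.
From x5: component {x5, x6, x7, x8, x10, x11}.
That's 2 components.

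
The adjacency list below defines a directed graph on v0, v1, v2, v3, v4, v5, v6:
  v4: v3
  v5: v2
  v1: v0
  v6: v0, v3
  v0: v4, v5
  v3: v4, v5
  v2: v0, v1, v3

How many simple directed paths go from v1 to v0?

1

v1→v0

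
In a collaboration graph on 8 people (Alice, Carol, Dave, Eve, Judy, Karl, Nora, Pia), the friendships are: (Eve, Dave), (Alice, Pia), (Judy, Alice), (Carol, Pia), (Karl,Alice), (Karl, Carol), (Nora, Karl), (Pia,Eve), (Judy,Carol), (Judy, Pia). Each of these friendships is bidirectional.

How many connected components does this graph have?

From Alice: component {Alice, Carol, Dave, Eve, Judy, Karl, Nora, Pia}.
That's 1 component.

1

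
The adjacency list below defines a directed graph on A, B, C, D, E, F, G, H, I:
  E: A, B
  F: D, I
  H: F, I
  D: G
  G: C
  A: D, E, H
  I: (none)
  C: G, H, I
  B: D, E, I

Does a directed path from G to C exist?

Yes

Explore from G.
Distance 1: reach C.
Found C.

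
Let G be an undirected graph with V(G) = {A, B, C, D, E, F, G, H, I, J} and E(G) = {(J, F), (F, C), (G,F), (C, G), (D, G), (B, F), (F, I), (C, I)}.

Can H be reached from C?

Explore from C.
Distance 1: reach F, G, I.
Distance 2: reach B, D, J.
The search is exhausted without reaching H; it lies in a different component.

No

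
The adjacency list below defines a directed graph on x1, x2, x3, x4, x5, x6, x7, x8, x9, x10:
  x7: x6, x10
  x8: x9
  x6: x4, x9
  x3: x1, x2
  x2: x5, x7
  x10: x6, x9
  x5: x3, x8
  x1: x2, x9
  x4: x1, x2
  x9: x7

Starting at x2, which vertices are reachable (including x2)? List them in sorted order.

x1, x2, x3, x4, x5, x6, x7, x8, x9, x10

Start at x2.
Its neighbours: x5, x7.
Then their neighbours: x3, x6, x8, x10.
Then next layer: x1, x4, x9.
Every vertex is now reached.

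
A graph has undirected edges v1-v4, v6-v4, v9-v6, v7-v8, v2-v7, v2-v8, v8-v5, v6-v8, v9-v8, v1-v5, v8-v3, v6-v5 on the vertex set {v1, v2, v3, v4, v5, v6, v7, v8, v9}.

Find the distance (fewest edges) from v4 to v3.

3

Distance 0: v4.
Distance 1: v1, v6.
Distance 2: v5, v8, v9.
Distance 3: v2, v3, v7 — contains v3.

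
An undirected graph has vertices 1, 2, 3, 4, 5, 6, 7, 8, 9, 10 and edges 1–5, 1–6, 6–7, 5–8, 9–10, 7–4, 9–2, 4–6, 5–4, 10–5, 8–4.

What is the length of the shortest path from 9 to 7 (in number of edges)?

Distance 0: 9.
Distance 1: 2, 10.
Distance 2: 5.
Distance 3: 1, 4, 8.
Distance 4: 6, 7 — contains 7.

4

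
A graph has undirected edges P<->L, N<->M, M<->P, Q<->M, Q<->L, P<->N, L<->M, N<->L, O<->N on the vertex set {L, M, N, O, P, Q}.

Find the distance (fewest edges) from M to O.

Distance 0: M.
Distance 1: L, N, P, Q.
Distance 2: O — contains O.

2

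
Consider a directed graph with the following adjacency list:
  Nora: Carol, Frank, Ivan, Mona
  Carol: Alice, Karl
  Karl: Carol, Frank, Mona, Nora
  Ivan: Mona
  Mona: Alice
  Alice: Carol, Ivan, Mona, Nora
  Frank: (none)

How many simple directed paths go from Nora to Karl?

3

Nora→Carol→Karl
Nora→Ivan→Mona→Alice→Carol→Karl
Nora→Mona→Alice→Carol→Karl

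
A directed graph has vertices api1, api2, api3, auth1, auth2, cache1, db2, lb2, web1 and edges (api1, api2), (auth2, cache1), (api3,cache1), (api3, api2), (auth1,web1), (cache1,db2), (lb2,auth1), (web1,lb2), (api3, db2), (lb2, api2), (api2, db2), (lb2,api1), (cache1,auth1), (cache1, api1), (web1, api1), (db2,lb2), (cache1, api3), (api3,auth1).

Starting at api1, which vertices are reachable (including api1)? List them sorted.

api1, api2, auth1, db2, lb2, web1

Start at api1.
Its neighbours: api2.
Then their neighbours: db2.
Then next layer: lb2.
Then next layer: auth1.
Then next layer: web1.
Nothing further is reachable.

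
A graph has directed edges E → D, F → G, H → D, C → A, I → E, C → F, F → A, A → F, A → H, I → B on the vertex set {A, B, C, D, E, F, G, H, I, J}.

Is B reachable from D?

No

D has no outgoing edges, so nothing is reachable from it.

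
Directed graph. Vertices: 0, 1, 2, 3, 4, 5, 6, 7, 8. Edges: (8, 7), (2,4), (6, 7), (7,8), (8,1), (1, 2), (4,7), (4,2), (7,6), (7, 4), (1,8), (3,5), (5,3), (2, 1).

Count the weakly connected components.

3

From 0: component {0}.
From 1: component {1, 2, 4, 6, 7, 8}.
From 3: component {3, 5}.
That's 3 components.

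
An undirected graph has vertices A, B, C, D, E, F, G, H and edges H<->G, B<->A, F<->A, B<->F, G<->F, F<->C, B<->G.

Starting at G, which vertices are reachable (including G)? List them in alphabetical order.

Start at G.
Its neighbours: B, F, H.
Then their neighbours: A, C.
Nothing further is reachable.

A, B, C, F, G, H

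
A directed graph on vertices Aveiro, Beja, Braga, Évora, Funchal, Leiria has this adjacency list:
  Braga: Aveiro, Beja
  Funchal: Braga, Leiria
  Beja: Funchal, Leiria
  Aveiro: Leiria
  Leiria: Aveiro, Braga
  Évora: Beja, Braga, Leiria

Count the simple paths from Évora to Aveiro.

10

Évora→Beja→Funchal→Braga→Aveiro
Évora→Beja→Funchal→Leiria→Aveiro
Évora→Beja→Funchal→Leiria→Braga→Aveiro
Évora→Beja→Leiria→Aveiro
Évora→Beja→Leiria→Braga→Aveiro
Évora→Braga→Aveiro
Évora→Braga→Beja→Funchal→Leiria→Aveiro
Évora→Braga→Beja→Leiria→Aveiro
Évora→Leiria→Aveiro
Évora→Leiria→Braga→Aveiro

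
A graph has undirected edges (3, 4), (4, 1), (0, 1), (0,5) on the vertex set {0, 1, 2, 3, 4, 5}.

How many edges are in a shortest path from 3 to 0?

Distance 0: 3.
Distance 1: 4.
Distance 2: 1.
Distance 3: 0 — contains 0.

3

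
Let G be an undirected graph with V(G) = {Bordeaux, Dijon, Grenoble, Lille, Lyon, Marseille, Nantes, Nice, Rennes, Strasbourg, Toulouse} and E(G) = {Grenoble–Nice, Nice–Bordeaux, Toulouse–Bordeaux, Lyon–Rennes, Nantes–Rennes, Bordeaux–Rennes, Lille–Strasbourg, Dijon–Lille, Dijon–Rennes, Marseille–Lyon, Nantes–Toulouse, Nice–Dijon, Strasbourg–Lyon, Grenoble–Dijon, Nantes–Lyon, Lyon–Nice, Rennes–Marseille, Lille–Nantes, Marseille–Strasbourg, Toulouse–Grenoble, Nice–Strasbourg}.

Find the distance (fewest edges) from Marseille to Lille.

2

Distance 0: Marseille.
Distance 1: Lyon, Rennes, Strasbourg.
Distance 2: Bordeaux, Dijon, Lille, Nantes, Nice — contains Lille.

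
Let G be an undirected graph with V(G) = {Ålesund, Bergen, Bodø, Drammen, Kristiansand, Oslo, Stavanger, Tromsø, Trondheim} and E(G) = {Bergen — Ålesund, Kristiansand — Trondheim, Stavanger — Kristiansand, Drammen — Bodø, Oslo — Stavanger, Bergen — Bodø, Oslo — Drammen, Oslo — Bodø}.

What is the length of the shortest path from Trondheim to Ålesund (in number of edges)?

6

Distance 0: Trondheim.
Distance 1: Kristiansand.
Distance 2: Stavanger.
Distance 3: Oslo.
Distance 4: Bodø, Drammen.
Distance 5: Bergen.
Distance 6: Ålesund — contains Ålesund.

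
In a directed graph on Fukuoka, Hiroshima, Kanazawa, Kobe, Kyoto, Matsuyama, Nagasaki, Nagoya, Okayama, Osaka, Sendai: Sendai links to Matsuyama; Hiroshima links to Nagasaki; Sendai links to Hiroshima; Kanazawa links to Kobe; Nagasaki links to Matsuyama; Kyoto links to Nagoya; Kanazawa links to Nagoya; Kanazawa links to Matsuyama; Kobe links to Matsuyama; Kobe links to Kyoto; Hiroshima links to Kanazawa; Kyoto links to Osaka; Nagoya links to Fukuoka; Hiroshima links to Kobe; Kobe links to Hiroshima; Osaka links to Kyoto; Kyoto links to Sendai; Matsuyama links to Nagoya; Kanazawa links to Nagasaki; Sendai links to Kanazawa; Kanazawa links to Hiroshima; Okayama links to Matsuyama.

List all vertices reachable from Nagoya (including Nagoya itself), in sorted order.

Fukuoka, Nagoya

Start at Nagoya.
Its neighbours: Fukuoka.
Nothing further is reachable.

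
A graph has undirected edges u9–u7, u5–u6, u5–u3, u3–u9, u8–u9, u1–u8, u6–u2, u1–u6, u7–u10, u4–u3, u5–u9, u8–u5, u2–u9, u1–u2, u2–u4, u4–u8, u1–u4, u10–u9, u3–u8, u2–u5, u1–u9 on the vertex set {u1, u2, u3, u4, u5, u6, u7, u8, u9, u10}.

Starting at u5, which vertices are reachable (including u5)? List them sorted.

Start at u5.
Its neighbours: u2, u3, u6, u8, u9.
Then their neighbours: u1, u4, u7, u10.
Every vertex is now reached.

u1, u2, u3, u4, u5, u6, u7, u8, u9, u10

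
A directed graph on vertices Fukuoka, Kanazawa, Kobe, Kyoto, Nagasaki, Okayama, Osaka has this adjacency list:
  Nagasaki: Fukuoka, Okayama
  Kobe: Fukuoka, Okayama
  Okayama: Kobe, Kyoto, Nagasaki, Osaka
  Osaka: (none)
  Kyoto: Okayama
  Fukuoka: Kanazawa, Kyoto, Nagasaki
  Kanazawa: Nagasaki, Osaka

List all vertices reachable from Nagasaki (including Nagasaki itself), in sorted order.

Fukuoka, Kanazawa, Kobe, Kyoto, Nagasaki, Okayama, Osaka

Start at Nagasaki.
Its neighbours: Fukuoka, Okayama.
Then their neighbours: Kanazawa, Kobe, Kyoto, Osaka.
Every vertex is now reached.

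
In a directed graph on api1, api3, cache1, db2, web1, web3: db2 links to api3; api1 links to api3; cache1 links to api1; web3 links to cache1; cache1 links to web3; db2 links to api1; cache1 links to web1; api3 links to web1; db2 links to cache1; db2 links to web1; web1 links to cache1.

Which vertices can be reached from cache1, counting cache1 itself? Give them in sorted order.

Start at cache1.
Its neighbours: api1, web1, web3.
Then their neighbours: api3.
Nothing further is reachable.

api1, api3, cache1, web1, web3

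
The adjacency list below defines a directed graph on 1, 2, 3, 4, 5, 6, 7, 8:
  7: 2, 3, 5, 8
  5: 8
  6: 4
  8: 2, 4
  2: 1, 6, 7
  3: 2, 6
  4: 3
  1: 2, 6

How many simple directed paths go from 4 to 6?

4→3→2→1→6
4→3→2→6
4→3→6

3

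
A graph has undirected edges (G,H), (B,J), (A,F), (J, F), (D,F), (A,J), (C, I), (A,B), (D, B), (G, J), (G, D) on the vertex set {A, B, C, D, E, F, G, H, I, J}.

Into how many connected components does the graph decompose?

From A: component {A, B, D, F, G, H, J}.
From C: component {C, I}.
From E: component {E}.
That's 3 components.

3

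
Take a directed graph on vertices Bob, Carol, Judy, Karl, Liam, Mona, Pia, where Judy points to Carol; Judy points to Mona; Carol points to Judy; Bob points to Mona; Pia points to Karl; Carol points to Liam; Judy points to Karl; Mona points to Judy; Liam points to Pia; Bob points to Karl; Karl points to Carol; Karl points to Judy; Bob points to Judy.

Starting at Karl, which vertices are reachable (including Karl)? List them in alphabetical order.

Start at Karl.
Its neighbours: Carol, Judy.
Then their neighbours: Liam, Mona.
Then next layer: Pia.
Nothing further is reachable.

Carol, Judy, Karl, Liam, Mona, Pia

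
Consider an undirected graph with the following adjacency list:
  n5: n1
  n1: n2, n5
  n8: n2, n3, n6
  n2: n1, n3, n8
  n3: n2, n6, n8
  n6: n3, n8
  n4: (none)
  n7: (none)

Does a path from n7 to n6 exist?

No

n7 has no edges, so nothing is reachable from it.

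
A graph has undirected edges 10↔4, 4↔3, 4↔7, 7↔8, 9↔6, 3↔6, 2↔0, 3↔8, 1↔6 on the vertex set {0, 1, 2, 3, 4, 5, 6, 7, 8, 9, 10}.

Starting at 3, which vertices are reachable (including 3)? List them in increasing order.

1, 3, 4, 6, 7, 8, 9, 10

Start at 3.
Its neighbours: 4, 6, 8.
Then their neighbours: 1, 7, 9, 10.
Nothing further is reachable.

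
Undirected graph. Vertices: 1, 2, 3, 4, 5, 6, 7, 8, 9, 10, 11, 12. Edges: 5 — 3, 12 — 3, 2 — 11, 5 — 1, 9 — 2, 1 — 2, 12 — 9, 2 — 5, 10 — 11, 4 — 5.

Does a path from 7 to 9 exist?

No

7 has no edges, so nothing is reachable from it.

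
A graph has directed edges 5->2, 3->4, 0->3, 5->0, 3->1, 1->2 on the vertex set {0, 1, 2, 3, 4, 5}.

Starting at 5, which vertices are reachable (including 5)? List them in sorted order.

0, 1, 2, 3, 4, 5

Start at 5.
Its neighbours: 0, 2.
Then their neighbours: 3.
Then next layer: 1, 4.
Every vertex is now reached.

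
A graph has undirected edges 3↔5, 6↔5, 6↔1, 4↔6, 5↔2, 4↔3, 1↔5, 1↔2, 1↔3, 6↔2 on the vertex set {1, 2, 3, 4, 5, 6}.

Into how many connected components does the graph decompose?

1

From 1: component {1, 2, 3, 4, 5, 6}.
That's 1 component.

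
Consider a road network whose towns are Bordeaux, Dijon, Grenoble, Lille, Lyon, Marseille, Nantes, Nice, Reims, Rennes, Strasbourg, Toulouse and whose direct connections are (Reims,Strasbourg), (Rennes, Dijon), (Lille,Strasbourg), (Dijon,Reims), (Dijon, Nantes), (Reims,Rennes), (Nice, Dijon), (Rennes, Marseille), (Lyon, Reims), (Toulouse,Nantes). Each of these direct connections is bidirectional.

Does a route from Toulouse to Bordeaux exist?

Explore from Toulouse.
Distance 1: reach Nantes.
Distance 2: reach Dijon.
Distance 3: reach Nice, Reims, Rennes.
Distance 4: reach Lyon, Marseille, Strasbourg.
Distance 5: reach Lille.
The search is exhausted without reaching Bordeaux; it lies in a different component.

No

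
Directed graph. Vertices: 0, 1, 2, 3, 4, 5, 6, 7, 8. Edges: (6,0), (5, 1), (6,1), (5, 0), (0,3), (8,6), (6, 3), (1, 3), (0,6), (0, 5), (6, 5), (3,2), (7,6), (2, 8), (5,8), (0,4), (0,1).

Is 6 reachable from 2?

Yes

Explore from 2.
Distance 1: reach 8.
Distance 2: reach 6.
Found 6.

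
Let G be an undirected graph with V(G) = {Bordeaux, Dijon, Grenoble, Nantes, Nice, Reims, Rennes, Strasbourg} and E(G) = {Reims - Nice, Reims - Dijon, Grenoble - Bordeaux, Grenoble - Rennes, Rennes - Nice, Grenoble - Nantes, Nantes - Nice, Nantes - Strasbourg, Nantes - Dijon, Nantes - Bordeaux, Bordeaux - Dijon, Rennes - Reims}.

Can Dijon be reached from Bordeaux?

Explore from Bordeaux.
Distance 1: reach Dijon, Grenoble, Nantes.
Found Dijon.

Yes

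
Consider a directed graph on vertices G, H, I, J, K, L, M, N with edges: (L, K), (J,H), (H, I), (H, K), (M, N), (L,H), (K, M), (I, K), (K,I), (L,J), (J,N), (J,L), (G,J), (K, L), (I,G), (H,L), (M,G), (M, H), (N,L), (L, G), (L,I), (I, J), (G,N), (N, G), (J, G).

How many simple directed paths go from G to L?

8

G→J→H→I→K→L
G→J→H→I→K→M→N→L
G→J→H→K→L
G→J→H→K→M→N→L
G→J→H→L
G→J→L
G→J→N→L
G→N→L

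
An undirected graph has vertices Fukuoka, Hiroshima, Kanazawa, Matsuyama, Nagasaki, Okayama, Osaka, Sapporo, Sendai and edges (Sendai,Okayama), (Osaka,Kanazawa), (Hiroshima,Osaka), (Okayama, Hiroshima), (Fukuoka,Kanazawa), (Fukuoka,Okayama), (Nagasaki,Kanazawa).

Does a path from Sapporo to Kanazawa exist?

Sapporo has no edges, so nothing is reachable from it.

No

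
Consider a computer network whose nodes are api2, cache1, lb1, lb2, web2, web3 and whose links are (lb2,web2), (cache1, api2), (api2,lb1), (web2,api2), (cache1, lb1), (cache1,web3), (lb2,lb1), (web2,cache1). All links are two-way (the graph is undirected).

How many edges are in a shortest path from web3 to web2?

2

Distance 0: web3.
Distance 1: cache1.
Distance 2: api2, lb1, web2 — contains web2.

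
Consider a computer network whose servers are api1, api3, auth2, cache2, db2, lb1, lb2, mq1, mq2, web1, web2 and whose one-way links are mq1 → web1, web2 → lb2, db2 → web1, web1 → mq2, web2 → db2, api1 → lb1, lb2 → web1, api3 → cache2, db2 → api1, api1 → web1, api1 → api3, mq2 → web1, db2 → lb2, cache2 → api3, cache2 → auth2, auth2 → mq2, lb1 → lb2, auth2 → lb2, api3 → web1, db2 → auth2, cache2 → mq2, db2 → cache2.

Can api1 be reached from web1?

No

Explore from web1.
Distance 1: reach mq2.
The search from web1 is exhausted; no directed path reaches api1.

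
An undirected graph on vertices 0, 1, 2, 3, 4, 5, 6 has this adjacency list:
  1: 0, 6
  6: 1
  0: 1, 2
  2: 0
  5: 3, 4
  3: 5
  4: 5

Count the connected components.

2

From 0: component {0, 1, 2, 6}.
From 3: component {3, 4, 5}.
That's 2 components.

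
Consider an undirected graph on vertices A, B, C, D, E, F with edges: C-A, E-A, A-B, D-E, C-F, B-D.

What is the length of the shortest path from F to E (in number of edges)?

3

Distance 0: F.
Distance 1: C.
Distance 2: A.
Distance 3: B, E — contains E.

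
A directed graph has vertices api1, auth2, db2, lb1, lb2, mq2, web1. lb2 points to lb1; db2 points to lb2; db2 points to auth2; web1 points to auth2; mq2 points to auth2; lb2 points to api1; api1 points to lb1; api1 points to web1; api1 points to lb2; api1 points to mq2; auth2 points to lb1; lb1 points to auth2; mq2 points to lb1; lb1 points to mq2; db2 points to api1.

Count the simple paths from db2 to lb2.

db2→api1→lb2
db2→lb2

2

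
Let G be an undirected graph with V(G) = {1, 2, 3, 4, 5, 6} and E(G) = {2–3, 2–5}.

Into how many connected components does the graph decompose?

4

From 1: component {1}.
From 2: component {2, 3, 5}.
From 4: component {4}.
From 6: component {6}.
That's 4 components.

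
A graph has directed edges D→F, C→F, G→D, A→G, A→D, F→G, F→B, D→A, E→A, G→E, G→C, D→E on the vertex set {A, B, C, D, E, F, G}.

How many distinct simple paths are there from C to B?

1

C→F→B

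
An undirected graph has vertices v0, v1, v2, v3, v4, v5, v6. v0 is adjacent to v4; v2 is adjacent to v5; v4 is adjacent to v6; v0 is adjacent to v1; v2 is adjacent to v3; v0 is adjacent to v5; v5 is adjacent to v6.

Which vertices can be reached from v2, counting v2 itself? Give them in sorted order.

Start at v2.
Its neighbours: v3, v5.
Then their neighbours: v0, v6.
Then next layer: v1, v4.
Every vertex is now reached.

v0, v1, v2, v3, v4, v5, v6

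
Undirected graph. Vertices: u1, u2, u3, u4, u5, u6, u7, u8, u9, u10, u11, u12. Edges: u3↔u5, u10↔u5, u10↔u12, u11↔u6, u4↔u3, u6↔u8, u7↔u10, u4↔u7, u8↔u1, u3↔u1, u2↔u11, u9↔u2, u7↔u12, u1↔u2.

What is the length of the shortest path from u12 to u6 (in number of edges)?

Distance 0: u12.
Distance 1: u7, u10.
Distance 2: u4, u5.
Distance 3: u3.
Distance 4: u1.
Distance 5: u2, u8.
Distance 6: u6, u9, u11 — contains u6.

6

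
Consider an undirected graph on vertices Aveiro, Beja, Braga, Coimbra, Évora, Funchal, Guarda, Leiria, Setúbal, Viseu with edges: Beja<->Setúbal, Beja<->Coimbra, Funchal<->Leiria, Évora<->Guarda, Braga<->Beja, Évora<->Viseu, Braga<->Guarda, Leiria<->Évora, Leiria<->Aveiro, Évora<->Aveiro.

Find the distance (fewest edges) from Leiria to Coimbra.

Distance 0: Leiria.
Distance 1: Aveiro, Évora, Funchal.
Distance 2: Guarda, Viseu.
Distance 3: Braga.
Distance 4: Beja.
Distance 5: Coimbra, Setúbal — contains Coimbra.

5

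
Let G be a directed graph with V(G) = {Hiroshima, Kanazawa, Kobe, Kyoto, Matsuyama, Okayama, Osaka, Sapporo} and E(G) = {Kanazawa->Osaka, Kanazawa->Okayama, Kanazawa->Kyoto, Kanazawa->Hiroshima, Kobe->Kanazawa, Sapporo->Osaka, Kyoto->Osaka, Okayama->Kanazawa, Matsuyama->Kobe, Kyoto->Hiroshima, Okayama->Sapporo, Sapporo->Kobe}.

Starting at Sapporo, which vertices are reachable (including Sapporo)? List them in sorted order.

Start at Sapporo.
Its neighbours: Kobe, Osaka.
Then their neighbours: Kanazawa.
Then next layer: Hiroshima, Kyoto, Okayama.
Nothing further is reachable.

Hiroshima, Kanazawa, Kobe, Kyoto, Okayama, Osaka, Sapporo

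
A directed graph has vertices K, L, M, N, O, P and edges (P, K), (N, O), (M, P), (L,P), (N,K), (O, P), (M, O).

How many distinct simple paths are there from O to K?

O→P→K

1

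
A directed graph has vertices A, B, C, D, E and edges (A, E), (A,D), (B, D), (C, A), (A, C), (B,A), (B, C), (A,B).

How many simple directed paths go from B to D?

B→A→D
B→C→A→D
B→D

3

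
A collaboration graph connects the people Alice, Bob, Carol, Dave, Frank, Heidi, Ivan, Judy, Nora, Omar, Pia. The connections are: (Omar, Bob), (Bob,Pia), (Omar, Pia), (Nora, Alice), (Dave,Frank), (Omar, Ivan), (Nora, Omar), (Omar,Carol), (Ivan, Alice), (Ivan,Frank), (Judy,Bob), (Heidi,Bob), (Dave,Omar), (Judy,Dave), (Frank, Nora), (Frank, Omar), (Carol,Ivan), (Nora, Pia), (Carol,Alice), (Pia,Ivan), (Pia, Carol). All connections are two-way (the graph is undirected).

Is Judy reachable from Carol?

Yes

Explore from Carol.
Distance 1: reach Alice, Ivan, Omar, Pia.
Distance 2: reach Bob, Dave, Frank, Nora.
Distance 3: reach Heidi, Judy.
Found Judy.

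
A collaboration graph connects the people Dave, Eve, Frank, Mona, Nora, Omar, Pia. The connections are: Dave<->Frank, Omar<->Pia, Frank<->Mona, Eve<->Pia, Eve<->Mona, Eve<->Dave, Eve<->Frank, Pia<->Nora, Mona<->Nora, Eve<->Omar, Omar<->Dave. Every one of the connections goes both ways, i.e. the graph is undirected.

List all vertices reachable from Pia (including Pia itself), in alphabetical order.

Start at Pia.
Its neighbours: Eve, Nora, Omar.
Then their neighbours: Dave, Frank, Mona.
Every vertex is now reached.

Dave, Eve, Frank, Mona, Nora, Omar, Pia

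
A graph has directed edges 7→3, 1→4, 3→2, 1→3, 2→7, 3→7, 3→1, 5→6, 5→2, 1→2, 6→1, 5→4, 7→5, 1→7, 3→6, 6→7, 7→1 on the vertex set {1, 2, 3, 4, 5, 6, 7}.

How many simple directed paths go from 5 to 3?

7

5→2→7→1→3
5→2→7→3
5→6→1→2→7→3
5→6→1→3
5→6→1→7→3
5→6→7→1→3
5→6→7→3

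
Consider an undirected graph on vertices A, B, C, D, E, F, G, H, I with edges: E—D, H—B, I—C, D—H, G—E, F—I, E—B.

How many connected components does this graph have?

3

From A: component {A}.
From B: component {B, D, E, G, H}.
From C: component {C, F, I}.
That's 3 components.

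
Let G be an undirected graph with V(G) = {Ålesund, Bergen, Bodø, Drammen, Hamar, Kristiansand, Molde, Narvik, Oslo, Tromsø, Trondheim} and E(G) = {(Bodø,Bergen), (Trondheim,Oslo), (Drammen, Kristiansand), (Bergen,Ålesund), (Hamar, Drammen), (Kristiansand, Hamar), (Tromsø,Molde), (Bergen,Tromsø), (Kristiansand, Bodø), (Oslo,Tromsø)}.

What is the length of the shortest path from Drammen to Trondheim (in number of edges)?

6

Distance 0: Drammen.
Distance 1: Hamar, Kristiansand.
Distance 2: Bodø.
Distance 3: Bergen.
Distance 4: Ålesund, Tromsø.
Distance 5: Molde, Oslo.
Distance 6: Trondheim — contains Trondheim.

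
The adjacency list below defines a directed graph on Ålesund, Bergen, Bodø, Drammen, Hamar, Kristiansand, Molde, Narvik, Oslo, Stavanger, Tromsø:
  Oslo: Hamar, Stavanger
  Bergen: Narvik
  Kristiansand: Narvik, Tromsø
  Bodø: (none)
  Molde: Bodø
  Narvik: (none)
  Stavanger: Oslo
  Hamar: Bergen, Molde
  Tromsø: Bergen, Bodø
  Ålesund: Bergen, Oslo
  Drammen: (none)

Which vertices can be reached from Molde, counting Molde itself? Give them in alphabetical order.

Start at Molde.
Its neighbours: Bodø.
Nothing further is reachable.

Bodø, Molde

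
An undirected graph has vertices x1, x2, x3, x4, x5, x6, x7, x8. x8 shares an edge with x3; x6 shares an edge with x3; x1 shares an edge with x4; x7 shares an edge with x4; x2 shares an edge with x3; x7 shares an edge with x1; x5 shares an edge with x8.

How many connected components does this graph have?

2

From x1: component {x1, x4, x7}.
From x2: component {x2, x3, x5, x6, x8}.
That's 2 components.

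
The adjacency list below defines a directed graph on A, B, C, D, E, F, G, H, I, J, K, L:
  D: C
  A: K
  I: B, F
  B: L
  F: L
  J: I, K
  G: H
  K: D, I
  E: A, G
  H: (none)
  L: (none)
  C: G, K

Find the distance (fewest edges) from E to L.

Distance 0: E.
Distance 1: A, G.
Distance 2: H, K.
Distance 3: D, I.
Distance 4: B, C, F.
Distance 5: L — contains L.

5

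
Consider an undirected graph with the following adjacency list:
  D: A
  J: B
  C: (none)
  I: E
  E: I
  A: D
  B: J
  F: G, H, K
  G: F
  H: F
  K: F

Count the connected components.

From A: component {A, D}.
From B: component {B, J}.
From C: component {C}.
From E: component {E, I}.
From F: component {F, G, H, K}.
That's 5 components.

5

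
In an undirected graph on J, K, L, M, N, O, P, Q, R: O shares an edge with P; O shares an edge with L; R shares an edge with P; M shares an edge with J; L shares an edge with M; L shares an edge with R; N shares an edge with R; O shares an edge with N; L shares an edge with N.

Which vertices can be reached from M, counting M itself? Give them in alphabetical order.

Start at M.
Its neighbours: J, L.
Then their neighbours: N, O, R.
Then next layer: P.
Nothing further is reachable.

J, L, M, N, O, P, R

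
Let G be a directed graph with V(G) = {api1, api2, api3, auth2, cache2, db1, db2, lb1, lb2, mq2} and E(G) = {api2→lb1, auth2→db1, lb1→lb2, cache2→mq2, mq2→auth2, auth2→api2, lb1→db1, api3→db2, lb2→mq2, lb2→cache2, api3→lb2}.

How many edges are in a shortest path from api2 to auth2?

4

Distance 0: api2.
Distance 1: lb1.
Distance 2: db1, lb2.
Distance 3: cache2, mq2.
Distance 4: auth2 — contains auth2.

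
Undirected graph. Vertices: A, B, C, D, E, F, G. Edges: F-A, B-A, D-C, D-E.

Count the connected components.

3

From A: component {A, B, F}.
From C: component {C, D, E}.
From G: component {G}.
That's 3 components.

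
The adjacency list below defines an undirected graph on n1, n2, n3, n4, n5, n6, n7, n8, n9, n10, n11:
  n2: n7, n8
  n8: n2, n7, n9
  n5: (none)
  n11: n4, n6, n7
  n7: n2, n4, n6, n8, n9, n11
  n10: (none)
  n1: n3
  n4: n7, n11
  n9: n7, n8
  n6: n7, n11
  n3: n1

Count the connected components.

4

From n1: component {n1, n3}.
From n2: component {n2, n4, n6, n7, n8, n9, n11}.
From n5: component {n5}.
From n10: component {n10}.
That's 4 components.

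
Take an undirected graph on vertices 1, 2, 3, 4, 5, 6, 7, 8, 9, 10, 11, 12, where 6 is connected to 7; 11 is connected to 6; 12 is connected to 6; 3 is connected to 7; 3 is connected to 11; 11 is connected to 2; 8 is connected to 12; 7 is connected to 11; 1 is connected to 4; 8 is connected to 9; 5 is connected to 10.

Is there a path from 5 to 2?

No

Explore from 5.
Distance 1: reach 10.
The search is exhausted without reaching 2; it lies in a different component.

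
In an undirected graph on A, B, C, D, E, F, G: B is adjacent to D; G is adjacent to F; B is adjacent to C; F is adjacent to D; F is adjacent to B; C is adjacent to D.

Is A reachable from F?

No

Explore from F.
Distance 1: reach B, D, G.
Distance 2: reach C.
The search is exhausted without reaching A; it lies in a different component.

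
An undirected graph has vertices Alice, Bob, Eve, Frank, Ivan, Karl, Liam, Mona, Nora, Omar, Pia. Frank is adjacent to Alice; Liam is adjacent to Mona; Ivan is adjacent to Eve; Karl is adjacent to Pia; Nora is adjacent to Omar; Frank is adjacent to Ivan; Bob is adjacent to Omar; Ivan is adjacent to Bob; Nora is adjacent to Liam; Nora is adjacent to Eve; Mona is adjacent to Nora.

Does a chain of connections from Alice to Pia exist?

Explore from Alice.
Distance 1: reach Frank.
Distance 2: reach Ivan.
Distance 3: reach Bob, Eve.
Distance 4: reach Nora, Omar.
Distance 5: reach Liam, Mona.
The search is exhausted without reaching Pia; it lies in a different component.

No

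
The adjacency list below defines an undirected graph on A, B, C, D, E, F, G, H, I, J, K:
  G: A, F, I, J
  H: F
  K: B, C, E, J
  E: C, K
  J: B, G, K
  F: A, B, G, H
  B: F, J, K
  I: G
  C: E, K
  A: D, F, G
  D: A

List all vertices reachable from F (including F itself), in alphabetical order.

Start at F.
Its neighbours: A, B, G, H.
Then their neighbours: D, I, J, K.
Then next layer: C, E.
Every vertex is now reached.

A, B, C, D, E, F, G, H, I, J, K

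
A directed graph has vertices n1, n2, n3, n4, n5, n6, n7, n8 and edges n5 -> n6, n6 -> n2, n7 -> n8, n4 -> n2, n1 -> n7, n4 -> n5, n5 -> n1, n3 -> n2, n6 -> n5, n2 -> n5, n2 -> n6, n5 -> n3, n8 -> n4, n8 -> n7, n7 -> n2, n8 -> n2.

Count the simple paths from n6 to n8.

n6→n2→n5→n1→n7→n8
n6→n5→n1→n7→n8

2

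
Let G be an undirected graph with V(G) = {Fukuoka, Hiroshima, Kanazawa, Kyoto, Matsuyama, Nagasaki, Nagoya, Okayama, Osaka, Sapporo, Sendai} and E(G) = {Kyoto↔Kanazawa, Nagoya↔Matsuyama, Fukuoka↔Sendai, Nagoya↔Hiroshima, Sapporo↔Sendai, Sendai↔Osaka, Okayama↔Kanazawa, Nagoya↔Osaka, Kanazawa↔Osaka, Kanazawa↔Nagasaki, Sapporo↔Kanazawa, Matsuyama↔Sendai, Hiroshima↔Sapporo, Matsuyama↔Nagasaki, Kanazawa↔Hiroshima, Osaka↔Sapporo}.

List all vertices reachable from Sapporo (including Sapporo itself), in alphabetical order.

Start at Sapporo.
Its neighbours: Hiroshima, Kanazawa, Osaka, Sendai.
Then their neighbours: Fukuoka, Kyoto, Matsuyama, Nagasaki, Nagoya, Okayama.
Every vertex is now reached.

Fukuoka, Hiroshima, Kanazawa, Kyoto, Matsuyama, Nagasaki, Nagoya, Okayama, Osaka, Sapporo, Sendai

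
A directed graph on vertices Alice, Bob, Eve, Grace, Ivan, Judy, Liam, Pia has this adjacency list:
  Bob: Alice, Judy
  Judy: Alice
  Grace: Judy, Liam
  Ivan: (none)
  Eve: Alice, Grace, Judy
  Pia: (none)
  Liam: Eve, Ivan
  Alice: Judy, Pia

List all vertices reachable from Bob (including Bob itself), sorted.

Start at Bob.
Its neighbours: Alice, Judy.
Then their neighbours: Pia.
Nothing further is reachable.

Alice, Bob, Judy, Pia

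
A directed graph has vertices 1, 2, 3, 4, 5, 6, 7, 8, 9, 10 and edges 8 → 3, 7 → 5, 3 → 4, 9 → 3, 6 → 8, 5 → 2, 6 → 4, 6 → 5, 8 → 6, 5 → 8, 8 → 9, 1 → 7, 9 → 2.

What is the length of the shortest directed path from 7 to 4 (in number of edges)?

4

Distance 0: 7.
Distance 1: 5.
Distance 2: 2, 8.
Distance 3: 3, 6, 9.
Distance 4: 4 — contains 4.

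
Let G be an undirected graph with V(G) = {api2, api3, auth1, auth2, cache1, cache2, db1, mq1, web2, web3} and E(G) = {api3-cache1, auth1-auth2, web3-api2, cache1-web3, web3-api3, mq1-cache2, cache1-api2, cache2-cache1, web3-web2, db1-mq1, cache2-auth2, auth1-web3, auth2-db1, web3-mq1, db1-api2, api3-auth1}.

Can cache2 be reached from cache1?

Explore from cache1.
Distance 1: reach api2, api3, cache2, web3.
Found cache2.

Yes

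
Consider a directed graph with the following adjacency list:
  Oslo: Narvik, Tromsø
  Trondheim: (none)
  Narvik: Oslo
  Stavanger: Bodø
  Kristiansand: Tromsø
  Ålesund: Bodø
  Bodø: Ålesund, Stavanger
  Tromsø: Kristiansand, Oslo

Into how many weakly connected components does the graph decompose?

From Ålesund: component {Ålesund, Bodø, Stavanger}.
From Kristiansand: component {Kristiansand, Narvik, Oslo, Tromsø}.
From Trondheim: component {Trondheim}.
That's 3 components.

3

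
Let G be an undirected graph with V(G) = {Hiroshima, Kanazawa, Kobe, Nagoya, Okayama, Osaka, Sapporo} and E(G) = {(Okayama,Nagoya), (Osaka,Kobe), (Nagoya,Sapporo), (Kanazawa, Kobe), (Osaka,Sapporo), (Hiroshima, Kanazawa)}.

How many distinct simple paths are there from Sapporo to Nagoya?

1

Sapporo–Nagoya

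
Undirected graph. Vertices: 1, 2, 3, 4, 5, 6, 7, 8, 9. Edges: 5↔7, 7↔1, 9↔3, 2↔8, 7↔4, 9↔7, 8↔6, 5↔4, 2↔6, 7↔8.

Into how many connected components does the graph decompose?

From 1: component {1, 2, 3, 4, 5, 6, 7, 8, 9}.
That's 1 component.

1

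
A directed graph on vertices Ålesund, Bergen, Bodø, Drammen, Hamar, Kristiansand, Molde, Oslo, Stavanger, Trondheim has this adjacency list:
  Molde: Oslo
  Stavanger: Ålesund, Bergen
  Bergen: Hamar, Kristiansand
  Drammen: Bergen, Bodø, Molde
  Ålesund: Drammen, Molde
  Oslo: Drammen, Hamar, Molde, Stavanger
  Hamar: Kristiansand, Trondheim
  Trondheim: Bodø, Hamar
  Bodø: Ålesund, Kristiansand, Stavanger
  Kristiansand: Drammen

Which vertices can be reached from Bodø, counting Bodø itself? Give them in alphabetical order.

Ålesund, Bergen, Bodø, Drammen, Hamar, Kristiansand, Molde, Oslo, Stavanger, Trondheim

Start at Bodø.
Its neighbours: Ålesund, Kristiansand, Stavanger.
Then their neighbours: Bergen, Drammen, Molde.
Then next layer: Hamar, Oslo.
Then next layer: Trondheim.
Every vertex is now reached.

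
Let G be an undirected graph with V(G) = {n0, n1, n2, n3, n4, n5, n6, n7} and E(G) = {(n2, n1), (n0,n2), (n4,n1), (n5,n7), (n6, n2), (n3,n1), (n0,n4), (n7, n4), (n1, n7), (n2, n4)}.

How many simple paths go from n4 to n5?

4

n4–n0–n2–n1–n7–n5
n4–n1–n7–n5
n4–n2–n1–n7–n5
n4–n7–n5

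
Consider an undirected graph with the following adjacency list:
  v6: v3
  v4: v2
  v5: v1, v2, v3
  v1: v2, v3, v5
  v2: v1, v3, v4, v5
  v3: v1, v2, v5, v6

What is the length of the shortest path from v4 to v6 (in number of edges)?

3

Distance 0: v4.
Distance 1: v2.
Distance 2: v1, v3, v5.
Distance 3: v6 — contains v6.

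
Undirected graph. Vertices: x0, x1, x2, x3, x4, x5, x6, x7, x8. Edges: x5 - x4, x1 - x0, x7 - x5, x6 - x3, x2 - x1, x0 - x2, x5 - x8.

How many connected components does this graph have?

3

From x0: component {x0, x1, x2}.
From x3: component {x3, x6}.
From x4: component {x4, x5, x7, x8}.
That's 3 components.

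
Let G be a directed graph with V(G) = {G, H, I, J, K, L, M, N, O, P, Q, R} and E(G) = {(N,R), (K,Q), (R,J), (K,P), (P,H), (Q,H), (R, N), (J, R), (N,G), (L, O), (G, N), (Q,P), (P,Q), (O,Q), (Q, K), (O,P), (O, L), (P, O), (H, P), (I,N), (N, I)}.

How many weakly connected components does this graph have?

3

From G: component {G, I, J, N, R}.
From H: component {H, K, L, O, P, Q}.
From M: component {M}.
That's 3 components.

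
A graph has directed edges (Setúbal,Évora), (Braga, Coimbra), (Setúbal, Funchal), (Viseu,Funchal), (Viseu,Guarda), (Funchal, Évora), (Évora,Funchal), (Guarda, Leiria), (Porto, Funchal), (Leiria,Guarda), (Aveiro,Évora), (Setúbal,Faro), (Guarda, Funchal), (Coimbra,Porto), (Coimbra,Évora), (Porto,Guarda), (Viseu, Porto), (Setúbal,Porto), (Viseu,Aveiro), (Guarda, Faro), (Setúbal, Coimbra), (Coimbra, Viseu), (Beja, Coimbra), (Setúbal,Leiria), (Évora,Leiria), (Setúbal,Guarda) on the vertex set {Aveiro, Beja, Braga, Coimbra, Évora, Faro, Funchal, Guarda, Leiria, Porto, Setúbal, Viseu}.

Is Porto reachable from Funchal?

Explore from Funchal.
Distance 1: reach Évora.
Distance 2: reach Leiria.
Distance 3: reach Guarda.
Distance 4: reach Faro.
The search from Funchal is exhausted; no directed path reaches Porto.

No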